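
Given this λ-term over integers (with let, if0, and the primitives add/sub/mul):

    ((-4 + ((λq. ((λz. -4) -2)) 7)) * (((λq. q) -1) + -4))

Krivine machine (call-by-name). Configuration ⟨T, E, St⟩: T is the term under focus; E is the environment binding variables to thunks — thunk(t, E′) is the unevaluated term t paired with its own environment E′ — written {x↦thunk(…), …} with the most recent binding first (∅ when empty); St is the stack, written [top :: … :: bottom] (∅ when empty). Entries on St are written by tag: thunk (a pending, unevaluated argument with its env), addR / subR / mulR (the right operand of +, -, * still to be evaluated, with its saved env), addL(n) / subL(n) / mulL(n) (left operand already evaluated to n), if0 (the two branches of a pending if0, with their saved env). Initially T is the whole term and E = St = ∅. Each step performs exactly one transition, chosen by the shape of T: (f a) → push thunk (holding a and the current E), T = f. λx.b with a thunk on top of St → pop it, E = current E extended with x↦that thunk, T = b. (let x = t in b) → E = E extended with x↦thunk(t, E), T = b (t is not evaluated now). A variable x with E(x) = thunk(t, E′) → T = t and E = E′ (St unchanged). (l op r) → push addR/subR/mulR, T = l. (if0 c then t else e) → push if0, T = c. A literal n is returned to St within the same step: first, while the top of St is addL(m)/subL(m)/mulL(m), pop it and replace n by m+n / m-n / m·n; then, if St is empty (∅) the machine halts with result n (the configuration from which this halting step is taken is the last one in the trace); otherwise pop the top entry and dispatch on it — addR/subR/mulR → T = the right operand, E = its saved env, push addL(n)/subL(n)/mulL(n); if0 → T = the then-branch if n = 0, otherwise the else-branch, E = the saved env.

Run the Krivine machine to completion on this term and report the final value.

step 0: ⟨T=((-4 + ((λq. ((λz. -4) -2)) 7)) * (((λq. q) -1) + -4)); E=∅; St=∅⟩
step 1: ⟨T=(-4 + ((λq. ((λz. -4) -2)) 7)); E=∅; St=[mulR]⟩
step 2: ⟨T=-4; E=∅; St=[addR :: mulR]⟩
step 3: ⟨T=((λq. ((λz. -4) -2)) 7); E=∅; St=[addL(-4) :: mulR]⟩
step 4: ⟨T=(λq. ((λz. -4) -2)); E=∅; St=[thunk :: addL(-4) :: mulR]⟩
step 5: ⟨T=((λz. -4) -2); E={q↦thunk(7, ∅)}; St=[addL(-4) :: mulR]⟩
step 6: ⟨T=(λz. -4); E={q↦thunk(7, ∅)}; St=[thunk :: addL(-4) :: mulR]⟩
step 7: ⟨T=-4; E={z↦thunk(-2, {q↦thunk(7, ∅)}), q↦thunk(7, ∅)}; St=[addL(-4) :: mulR]⟩
step 8: ⟨T=(((λq. q) -1) + -4); E=∅; St=[mulL(-8)]⟩
step 9: ⟨T=((λq. q) -1); E=∅; St=[addR :: mulL(-8)]⟩
step 10: ⟨T=(λq. q); E=∅; St=[thunk :: addR :: mulL(-8)]⟩
step 11: ⟨T=q; E={q↦thunk(-1, ∅)}; St=[addR :: mulL(-8)]⟩
step 12: ⟨T=-1; E=∅; St=[addR :: mulL(-8)]⟩
step 13: ⟨T=-4; E=∅; St=[addL(-1) :: mulL(-8)]⟩
→ final value 40

Answer: 40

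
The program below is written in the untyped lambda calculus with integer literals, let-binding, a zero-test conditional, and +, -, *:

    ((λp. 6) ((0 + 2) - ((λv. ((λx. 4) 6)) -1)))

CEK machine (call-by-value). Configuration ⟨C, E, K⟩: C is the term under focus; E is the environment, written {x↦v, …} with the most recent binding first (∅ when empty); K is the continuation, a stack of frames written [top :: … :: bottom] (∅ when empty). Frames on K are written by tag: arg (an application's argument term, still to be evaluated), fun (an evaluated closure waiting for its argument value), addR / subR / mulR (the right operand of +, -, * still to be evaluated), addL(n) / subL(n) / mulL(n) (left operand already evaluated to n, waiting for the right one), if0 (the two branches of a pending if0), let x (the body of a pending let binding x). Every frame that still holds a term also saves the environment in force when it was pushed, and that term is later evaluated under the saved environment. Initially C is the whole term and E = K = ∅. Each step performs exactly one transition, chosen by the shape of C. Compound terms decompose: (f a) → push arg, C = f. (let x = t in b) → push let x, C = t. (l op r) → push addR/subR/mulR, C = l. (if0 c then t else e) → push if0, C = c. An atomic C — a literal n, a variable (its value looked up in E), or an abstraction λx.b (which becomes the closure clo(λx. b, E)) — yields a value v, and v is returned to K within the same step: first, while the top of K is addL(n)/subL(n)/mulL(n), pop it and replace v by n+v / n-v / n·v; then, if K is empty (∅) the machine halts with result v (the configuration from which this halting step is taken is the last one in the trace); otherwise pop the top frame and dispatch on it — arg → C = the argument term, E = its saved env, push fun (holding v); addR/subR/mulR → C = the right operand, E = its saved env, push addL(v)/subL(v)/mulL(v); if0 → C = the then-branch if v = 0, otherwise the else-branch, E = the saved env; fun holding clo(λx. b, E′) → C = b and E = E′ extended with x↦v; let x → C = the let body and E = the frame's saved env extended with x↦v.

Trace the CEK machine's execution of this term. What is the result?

step 0: <C=((λp. 6) ((0 + 2) - ((λv. ((λx. 4) 6)) -1))), E=∅, K=∅>
step 1: <C=(λp. 6), E=∅, K=[arg]>
step 2: <C=((0 + 2) - ((λv. ((λx. 4) 6)) -1)), E=∅, K=[fun]>
step 3: <C=(0 + 2), E=∅, K=[subR :: fun]>
step 4: <C=0, E=∅, K=[addR :: subR :: fun]>
step 5: <C=2, E=∅, K=[addL(0) :: subR :: fun]>
step 6: <C=((λv. ((λx. 4) 6)) -1), E=∅, K=[subL(2) :: fun]>
step 7: <C=(λv. ((λx. 4) 6)), E=∅, K=[arg :: subL(2) :: fun]>
step 8: <C=-1, E=∅, K=[fun :: subL(2) :: fun]>
step 9: <C=((λx. 4) 6), E={v↦-1}, K=[subL(2) :: fun]>
step 10: <C=(λx. 4), E={v↦-1}, K=[arg :: subL(2) :: fun]>
step 11: <C=6, E={v↦-1}, K=[fun :: subL(2) :: fun]>
step 12: <C=4, E={x↦6, v↦-1}, K=[subL(2) :: fun]>
step 13: <C=6, E={p↦-2}, K=∅>
→ final value 6

Answer: 6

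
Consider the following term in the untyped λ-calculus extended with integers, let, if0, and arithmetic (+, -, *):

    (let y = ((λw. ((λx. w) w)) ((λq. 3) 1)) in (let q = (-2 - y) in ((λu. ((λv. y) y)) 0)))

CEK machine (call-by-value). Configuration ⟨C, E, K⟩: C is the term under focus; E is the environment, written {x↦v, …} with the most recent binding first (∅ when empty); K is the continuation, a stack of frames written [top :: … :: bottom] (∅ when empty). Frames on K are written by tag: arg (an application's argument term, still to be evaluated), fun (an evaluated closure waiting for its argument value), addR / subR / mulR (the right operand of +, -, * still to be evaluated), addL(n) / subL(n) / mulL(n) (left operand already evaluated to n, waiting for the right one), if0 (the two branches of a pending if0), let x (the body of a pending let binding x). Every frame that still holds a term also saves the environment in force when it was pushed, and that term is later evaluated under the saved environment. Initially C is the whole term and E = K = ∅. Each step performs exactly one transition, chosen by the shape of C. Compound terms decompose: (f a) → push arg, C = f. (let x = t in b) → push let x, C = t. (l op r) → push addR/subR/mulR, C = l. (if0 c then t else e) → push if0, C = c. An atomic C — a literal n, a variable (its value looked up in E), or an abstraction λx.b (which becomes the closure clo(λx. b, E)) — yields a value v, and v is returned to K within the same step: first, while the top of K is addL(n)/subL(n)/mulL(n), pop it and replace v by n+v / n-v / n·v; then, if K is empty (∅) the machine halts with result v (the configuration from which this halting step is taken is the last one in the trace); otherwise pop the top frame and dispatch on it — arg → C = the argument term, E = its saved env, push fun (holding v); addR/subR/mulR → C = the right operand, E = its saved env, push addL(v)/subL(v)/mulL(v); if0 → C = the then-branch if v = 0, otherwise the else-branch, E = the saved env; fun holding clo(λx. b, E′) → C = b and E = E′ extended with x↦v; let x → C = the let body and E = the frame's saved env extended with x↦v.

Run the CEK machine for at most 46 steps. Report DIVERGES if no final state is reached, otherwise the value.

Answer: 3

Derivation:
t=0: <C=(let y = ((λw. ((λx. w) w)) ((λq. 3) 1)) in (let q = (-2 - y) in ((λu. ((λv. y) y)) 0))), E=∅, K=∅>
t=1: <C=((λw. ((λx. w) w)) ((λq. 3) 1)), E=∅, K=[let y]>
t=2: <C=(λw. ((λx. w) w)), E=∅, K=[arg :: let y]>
t=3: <C=((λq. 3) 1), E=∅, K=[fun :: let y]>
t=4: <C=(λq. 3), E=∅, K=[arg :: fun :: let y]>
t=5: <C=1, E=∅, K=[fun :: fun :: let y]>
t=6: <C=3, E={q↦1}, K=[fun :: let y]>
t=7: <C=((λx. w) w), E={w↦3}, K=[let y]>
t=8: <C=(λx. w), E={w↦3}, K=[arg :: let y]>
t=9: <C=w, E={w↦3}, K=[fun :: let y]>
t=10: <C=w, E={x↦3, w↦3}, K=[let y]>
t=11: <C=(let q = (-2 - y) in ((λu. ((λv. y) y)) 0)), E={y↦3}, K=∅>
t=12: <C=(-2 - y), E={y↦3}, K=[let q]>
t=13: <C=-2, E={y↦3}, K=[subR :: let q]>
t=14: <C=y, E={y↦3}, K=[subL(-2) :: let q]>
t=15: <C=((λu. ((λv. y) y)) 0), E={q↦-5, y↦3}, K=∅>
t=16: <C=(λu. ((λv. y) y)), E={q↦-5, y↦3}, K=[arg]>
t=17: <C=0, E={q↦-5, y↦3}, K=[fun]>
t=18: <C=((λv. y) y), E={u↦0, q↦-5, y↦3}, K=∅>
t=19: <C=(λv. y), E={u↦0, q↦-5, y↦3}, K=[arg]>
t=20: <C=y, E={u↦0, q↦-5, y↦3}, K=[fun]>
t=21: <C=y, E={v↦3, u↦0, q↦-5, y↦3}, K=∅>
→ final value 3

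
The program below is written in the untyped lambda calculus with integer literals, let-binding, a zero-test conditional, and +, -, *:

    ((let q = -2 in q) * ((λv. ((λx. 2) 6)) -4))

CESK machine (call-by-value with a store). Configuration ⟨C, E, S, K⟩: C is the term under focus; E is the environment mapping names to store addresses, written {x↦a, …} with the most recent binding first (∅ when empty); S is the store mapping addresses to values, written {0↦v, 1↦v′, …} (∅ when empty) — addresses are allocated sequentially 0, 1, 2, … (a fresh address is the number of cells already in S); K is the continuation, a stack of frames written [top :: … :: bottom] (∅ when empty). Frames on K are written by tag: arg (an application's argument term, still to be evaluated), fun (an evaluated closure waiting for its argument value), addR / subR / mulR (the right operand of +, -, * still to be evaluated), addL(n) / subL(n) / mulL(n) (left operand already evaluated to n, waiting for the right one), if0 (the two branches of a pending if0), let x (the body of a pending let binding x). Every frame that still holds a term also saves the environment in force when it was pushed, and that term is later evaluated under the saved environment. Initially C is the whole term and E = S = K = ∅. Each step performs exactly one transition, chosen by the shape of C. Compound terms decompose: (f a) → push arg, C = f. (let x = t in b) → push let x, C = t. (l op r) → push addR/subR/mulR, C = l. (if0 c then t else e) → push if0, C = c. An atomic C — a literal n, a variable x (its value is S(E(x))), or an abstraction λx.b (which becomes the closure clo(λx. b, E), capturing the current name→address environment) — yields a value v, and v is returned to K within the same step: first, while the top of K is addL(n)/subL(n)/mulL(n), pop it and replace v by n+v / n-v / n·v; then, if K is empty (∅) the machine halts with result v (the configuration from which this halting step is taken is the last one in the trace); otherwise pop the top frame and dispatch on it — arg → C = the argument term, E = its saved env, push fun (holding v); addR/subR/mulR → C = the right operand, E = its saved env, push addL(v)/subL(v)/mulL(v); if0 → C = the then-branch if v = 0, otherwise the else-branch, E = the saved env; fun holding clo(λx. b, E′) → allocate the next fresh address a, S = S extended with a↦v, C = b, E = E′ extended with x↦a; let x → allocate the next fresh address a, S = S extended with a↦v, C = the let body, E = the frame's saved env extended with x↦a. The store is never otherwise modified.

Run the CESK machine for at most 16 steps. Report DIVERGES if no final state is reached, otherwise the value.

Answer: -4

Machine steps:
0. <C=((let q = -2 in q) * ((λv. ((λx. 2) 6)) -4)), E=∅, S=∅, K=∅>
1. <C=(let q = -2 in q), E=∅, S=∅, K=[mulR]>
2. <C=-2, E=∅, S=∅, K=[let q :: mulR]>
3. <C=q, E={q↦0}, S={0↦-2}, K=[mulR]>
4. <C=((λv. ((λx. 2) 6)) -4), E=∅, S={0↦-2}, K=[mulL(-2)]>
5. <C=(λv. ((λx. 2) 6)), E=∅, S={0↦-2}, K=[arg :: mulL(-2)]>
6. <C=-4, E=∅, S={0↦-2}, K=[fun :: mulL(-2)]>
7. <C=((λx. 2) 6), E={v↦1}, S={0↦-2, 1↦-4}, K=[mulL(-2)]>
8. <C=(λx. 2), E={v↦1}, S={0↦-2, 1↦-4}, K=[arg :: mulL(-2)]>
9. <C=6, E={v↦1}, S={0↦-2, 1↦-4}, K=[fun :: mulL(-2)]>
10. <C=2, E={x↦2, v↦1}, S={0↦-2, 1↦-4, 2↦6}, K=[mulL(-2)]>
→ final value -4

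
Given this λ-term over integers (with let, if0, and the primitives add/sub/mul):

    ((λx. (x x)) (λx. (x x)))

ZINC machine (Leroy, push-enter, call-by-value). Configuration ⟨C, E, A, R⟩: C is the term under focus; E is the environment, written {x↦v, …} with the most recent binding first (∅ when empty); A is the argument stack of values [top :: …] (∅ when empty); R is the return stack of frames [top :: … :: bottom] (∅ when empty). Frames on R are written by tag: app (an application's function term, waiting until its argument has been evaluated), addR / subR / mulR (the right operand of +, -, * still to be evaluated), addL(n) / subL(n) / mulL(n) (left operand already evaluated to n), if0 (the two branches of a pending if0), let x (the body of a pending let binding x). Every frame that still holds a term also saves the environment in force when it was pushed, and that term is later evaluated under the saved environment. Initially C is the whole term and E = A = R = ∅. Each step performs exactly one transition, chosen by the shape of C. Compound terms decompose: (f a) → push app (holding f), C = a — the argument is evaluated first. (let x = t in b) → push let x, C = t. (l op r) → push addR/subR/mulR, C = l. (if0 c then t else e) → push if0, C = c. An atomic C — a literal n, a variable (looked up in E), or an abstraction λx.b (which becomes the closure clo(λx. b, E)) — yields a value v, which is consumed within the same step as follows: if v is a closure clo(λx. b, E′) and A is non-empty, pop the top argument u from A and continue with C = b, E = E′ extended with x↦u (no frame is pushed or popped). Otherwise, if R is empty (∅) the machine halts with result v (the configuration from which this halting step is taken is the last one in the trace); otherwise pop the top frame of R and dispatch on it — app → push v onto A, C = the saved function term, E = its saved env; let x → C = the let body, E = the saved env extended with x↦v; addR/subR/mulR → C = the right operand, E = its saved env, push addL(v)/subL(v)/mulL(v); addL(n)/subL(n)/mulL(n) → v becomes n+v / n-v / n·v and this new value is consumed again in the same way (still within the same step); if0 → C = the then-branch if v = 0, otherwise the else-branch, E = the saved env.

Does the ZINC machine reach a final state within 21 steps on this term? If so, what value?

Answer: DIVERGES (no final state within 21 steps)

Execution trace:
step 0: <C=((λx. (x x)) (λx. (x x))), E=∅, A=∅, R=∅>
step 1: <C=(λx. (x x)), E=∅, A=∅, R=[app]>
step 2: <C=(λx. (x x)), E=∅, A=[clo(λx. (x x), ∅)], R=∅>
step 3: <C=(x x), E={x↦clo(λx. (x x), ∅)}, A=∅, R=∅>
step 4: <C=x, E={x↦clo(λx. (x x), ∅)}, A=∅, R=[app]>
step 5: <C=x, E={x↦clo(λx. (x x), ∅)}, A=[clo(λx. (x x), ∅)], R=∅>
… configuration repeats with period 3 (steps 3–5 recur indefinitely) …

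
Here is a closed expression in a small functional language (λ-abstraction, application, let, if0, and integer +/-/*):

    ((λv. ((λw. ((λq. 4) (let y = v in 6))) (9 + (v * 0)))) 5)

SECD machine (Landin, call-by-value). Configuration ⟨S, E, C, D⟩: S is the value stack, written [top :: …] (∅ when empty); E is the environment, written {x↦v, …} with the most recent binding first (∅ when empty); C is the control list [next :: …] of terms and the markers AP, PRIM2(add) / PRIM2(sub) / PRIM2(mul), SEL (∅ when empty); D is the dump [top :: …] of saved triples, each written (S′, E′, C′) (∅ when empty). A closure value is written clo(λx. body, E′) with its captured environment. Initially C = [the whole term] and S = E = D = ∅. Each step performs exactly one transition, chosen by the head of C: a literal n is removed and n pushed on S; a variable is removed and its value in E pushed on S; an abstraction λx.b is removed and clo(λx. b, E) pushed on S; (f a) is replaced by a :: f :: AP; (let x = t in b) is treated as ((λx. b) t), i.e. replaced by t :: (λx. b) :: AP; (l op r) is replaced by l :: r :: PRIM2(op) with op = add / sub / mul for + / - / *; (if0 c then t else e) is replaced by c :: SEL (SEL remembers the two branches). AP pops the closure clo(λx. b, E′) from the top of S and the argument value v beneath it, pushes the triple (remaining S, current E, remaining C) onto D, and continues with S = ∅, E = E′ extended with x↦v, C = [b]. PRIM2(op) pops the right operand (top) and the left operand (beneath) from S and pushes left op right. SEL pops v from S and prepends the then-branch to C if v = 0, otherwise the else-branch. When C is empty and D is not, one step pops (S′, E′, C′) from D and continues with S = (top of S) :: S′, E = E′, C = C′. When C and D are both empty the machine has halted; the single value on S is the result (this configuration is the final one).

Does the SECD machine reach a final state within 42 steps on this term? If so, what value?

Answer: 4

Derivation:
[0] <S=∅, E=∅, C=[((λv. ((λw. ((λq. 4) (let y = v in 6))) (9 + (v * 0)))) 5)], D=∅>
[1] <S=∅, E=∅, C=[5 :: (λv. ((λw. ((λq. 4) (let y = v in 6))) (9 + (v * 0)))) :: AP], D=∅>
[2] <S=[5], E=∅, C=[(λv. ((λw. ((λq. 4) (let y = v in 6))) (9 + (v * 0)))) :: AP], D=∅>
[3] <S=[clo(λv. ((λw. ((λq. 4) (let y = v in 6))) (9 + (v * 0))), ∅) :: 5], E=∅, C=[AP], D=∅>
[4] <S=∅, E={v↦5}, C=[((λw. ((λq. 4) (let y = v in 6))) (9 + (v * 0)))], D=[(∅, ∅, ∅)]>
[5] <S=∅, E={v↦5}, C=[(9 + (v * 0)) :: (λw. ((λq. 4) (let y = v in 6))) :: AP], D=[(∅, ∅, ∅)]>
[6] <S=∅, E={v↦5}, C=[9 :: (v * 0) :: PRIM2(add) :: (λw. ((λq. 4) (let y = v in 6))) :: AP], D=[(∅, ∅, ∅)]>
[7] <S=[9], E={v↦5}, C=[(v * 0) :: PRIM2(add) :: (λw. ((λq. 4) (let y = v in 6))) :: AP], D=[(∅, ∅, ∅)]>
[8] <S=[9], E={v↦5}, C=[v :: 0 :: PRIM2(mul) :: PRIM2(add) :: (λw. ((λq. 4) (let y = v in 6))) :: AP], D=[(∅, ∅, ∅)]>
[9] <S=[5 :: 9], E={v↦5}, C=[0 :: PRIM2(mul) :: PRIM2(add) :: (λw. ((λq. 4) (let y = v in 6))) :: AP], D=[(∅, ∅, ∅)]>
[10] <S=[0 :: 5 :: 9], E={v↦5}, C=[PRIM2(mul) :: PRIM2(add) :: (λw. ((λq. 4) (let y = v in 6))) :: AP], D=[(∅, ∅, ∅)]>
[11] <S=[0 :: 9], E={v↦5}, C=[PRIM2(add) :: (λw. ((λq. 4) (let y = v in 6))) :: AP], D=[(∅, ∅, ∅)]>
[12] <S=[9], E={v↦5}, C=[(λw. ((λq. 4) (let y = v in 6))) :: AP], D=[(∅, ∅, ∅)]>
[13] <S=[clo(λw. ((λq. 4) (let y = v in 6)), {v↦5}) :: 9], E={v↦5}, C=[AP], D=[(∅, ∅, ∅)]>
[14] <S=∅, E={w↦9, v↦5}, C=[((λq. 4) (let y = v in 6))], D=[(∅, {v↦5}, ∅) :: (∅, ∅, ∅)]>
[15] <S=∅, E={w↦9, v↦5}, C=[(let y = v in 6) :: (λq. 4) :: AP], D=[(∅, {v↦5}, ∅) :: (∅, ∅, ∅)]>
[16] <S=∅, E={w↦9, v↦5}, C=[v :: (λy. 6) :: AP :: (λq. 4) :: AP], D=[(∅, {v↦5}, ∅) :: (∅, ∅, ∅)]>
[17] <S=[5], E={w↦9, v↦5}, C=[(λy. 6) :: AP :: (λq. 4) :: AP], D=[(∅, {v↦5}, ∅) :: (∅, ∅, ∅)]>
[18] <S=[clo(λy. 6, {w↦9, v↦5}) :: 5], E={w↦9, v↦5}, C=[AP :: (λq. 4) :: AP], D=[(∅, {v↦5}, ∅) :: (∅, ∅, ∅)]>
[19] <S=∅, E={y↦5, w↦9, v↦5}, C=[6], D=[(∅, {w↦9, v↦5}, [(λq. 4) :: AP]) :: (∅, {v↦5}, ∅) :: (∅, ∅, ∅)]>
[20] <S=[6], E={y↦5, w↦9, v↦5}, C=∅, D=[(∅, {w↦9, v↦5}, [(λq. 4) :: AP]) :: (∅, {v↦5}, ∅) :: (∅, ∅, ∅)]>
[21] <S=[6], E={w↦9, v↦5}, C=[(λq. 4) :: AP], D=[(∅, {v↦5}, ∅) :: (∅, ∅, ∅)]>
[22] <S=[clo(λq. 4, {w↦9, v↦5}) :: 6], E={w↦9, v↦5}, C=[AP], D=[(∅, {v↦5}, ∅) :: (∅, ∅, ∅)]>
[23] <S=∅, E={q↦6, w↦9, v↦5}, C=[4], D=[(∅, {w↦9, v↦5}, ∅) :: (∅, {v↦5}, ∅) :: (∅, ∅, ∅)]>
[24] <S=[4], E={q↦6, w↦9, v↦5}, C=∅, D=[(∅, {w↦9, v↦5}, ∅) :: (∅, {v↦5}, ∅) :: (∅, ∅, ∅)]>
[25] <S=[4], E={w↦9, v↦5}, C=∅, D=[(∅, {v↦5}, ∅) :: (∅, ∅, ∅)]>
[26] <S=[4], E={v↦5}, C=∅, D=[(∅, ∅, ∅)]>
[27] <S=[4], E=∅, C=∅, D=∅>
→ final value 4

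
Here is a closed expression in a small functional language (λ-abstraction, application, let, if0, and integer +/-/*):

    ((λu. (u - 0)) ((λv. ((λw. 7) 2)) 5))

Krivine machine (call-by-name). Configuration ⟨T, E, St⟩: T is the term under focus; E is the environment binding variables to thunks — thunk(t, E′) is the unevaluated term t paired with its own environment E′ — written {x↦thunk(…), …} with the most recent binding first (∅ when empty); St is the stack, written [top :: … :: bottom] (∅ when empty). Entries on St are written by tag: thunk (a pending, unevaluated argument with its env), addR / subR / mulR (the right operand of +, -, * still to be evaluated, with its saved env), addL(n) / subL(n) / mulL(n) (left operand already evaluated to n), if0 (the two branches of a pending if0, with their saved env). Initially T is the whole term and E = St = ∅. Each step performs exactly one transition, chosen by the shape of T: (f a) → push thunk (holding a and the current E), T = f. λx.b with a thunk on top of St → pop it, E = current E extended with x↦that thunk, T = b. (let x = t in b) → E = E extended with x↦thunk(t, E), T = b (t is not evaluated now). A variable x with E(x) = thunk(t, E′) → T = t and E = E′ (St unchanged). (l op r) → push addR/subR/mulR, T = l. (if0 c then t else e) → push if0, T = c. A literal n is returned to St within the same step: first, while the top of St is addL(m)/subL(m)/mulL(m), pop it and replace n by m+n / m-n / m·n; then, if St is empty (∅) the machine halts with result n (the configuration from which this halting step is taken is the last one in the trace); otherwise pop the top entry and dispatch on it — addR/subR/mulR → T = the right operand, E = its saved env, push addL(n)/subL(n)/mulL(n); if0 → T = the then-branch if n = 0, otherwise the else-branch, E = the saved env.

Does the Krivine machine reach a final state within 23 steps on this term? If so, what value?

Answer: 7

Machine steps:
0. ⟨T=((λu. (u - 0)) ((λv. ((λw. 7) 2)) 5)); E=∅; St=∅⟩
1. ⟨T=(λu. (u - 0)); E=∅; St=[thunk]⟩
2. ⟨T=(u - 0); E={u↦thunk(((λv. ((λw. 7) 2)) 5), ∅)}; St=∅⟩
3. ⟨T=u; E={u↦thunk(((λv. ((λw. 7) 2)) 5), ∅)}; St=[subR]⟩
4. ⟨T=((λv. ((λw. 7) 2)) 5); E=∅; St=[subR]⟩
5. ⟨T=(λv. ((λw. 7) 2)); E=∅; St=[thunk :: subR]⟩
6. ⟨T=((λw. 7) 2); E={v↦thunk(5, ∅)}; St=[subR]⟩
7. ⟨T=(λw. 7); E={v↦thunk(5, ∅)}; St=[thunk :: subR]⟩
8. ⟨T=7; E={w↦thunk(2, {v↦thunk(5, ∅)}), v↦thunk(5, ∅)}; St=[subR]⟩
9. ⟨T=0; E={u↦thunk(((λv. ((λw. 7) 2)) 5), ∅)}; St=[subL(7)]⟩
→ final value 7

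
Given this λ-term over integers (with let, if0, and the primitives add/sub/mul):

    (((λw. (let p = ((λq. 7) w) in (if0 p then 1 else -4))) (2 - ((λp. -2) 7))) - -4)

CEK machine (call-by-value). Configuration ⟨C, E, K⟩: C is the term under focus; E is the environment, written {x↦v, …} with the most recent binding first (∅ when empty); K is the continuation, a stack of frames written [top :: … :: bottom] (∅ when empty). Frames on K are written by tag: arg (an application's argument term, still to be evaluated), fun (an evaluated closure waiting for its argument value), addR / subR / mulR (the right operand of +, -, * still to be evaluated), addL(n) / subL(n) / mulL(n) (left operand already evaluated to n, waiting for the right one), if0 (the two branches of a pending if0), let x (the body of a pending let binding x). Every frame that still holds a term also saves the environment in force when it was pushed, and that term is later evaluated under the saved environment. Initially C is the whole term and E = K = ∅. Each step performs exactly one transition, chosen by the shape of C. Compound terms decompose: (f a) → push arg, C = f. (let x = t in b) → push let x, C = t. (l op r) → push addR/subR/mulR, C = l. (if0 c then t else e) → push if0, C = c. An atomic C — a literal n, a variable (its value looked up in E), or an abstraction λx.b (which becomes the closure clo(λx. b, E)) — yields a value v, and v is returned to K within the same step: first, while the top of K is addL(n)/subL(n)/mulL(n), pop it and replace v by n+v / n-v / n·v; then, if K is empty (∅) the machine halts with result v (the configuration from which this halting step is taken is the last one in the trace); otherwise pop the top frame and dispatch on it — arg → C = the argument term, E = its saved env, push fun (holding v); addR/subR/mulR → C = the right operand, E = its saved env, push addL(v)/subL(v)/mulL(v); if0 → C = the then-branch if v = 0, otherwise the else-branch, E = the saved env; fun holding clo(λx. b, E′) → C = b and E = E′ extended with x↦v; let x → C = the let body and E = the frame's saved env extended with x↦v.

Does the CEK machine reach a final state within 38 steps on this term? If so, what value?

0. <C=(((λw. (let p = ((λq. 7) w) in (if0 p then 1 else -4))) (2 - ((λp. -2) 7))) - -4), E=∅, K=∅>
1. <C=((λw. (let p = ((λq. 7) w) in (if0 p then 1 else -4))) (2 - ((λp. -2) 7))), E=∅, K=[subR]>
2. <C=(λw. (let p = ((λq. 7) w) in (if0 p then 1 else -4))), E=∅, K=[arg :: subR]>
3. <C=(2 - ((λp. -2) 7)), E=∅, K=[fun :: subR]>
4. <C=2, E=∅, K=[subR :: fun :: subR]>
5. <C=((λp. -2) 7), E=∅, K=[subL(2) :: fun :: subR]>
6. <C=(λp. -2), E=∅, K=[arg :: subL(2) :: fun :: subR]>
7. <C=7, E=∅, K=[fun :: subL(2) :: fun :: subR]>
8. <C=-2, E={p↦7}, K=[subL(2) :: fun :: subR]>
9. <C=(let p = ((λq. 7) w) in (if0 p then 1 else -4)), E={w↦4}, K=[subR]>
10. <C=((λq. 7) w), E={w↦4}, K=[let p :: subR]>
11. <C=(λq. 7), E={w↦4}, K=[arg :: let p :: subR]>
12. <C=w, E={w↦4}, K=[fun :: let p :: subR]>
13. <C=7, E={q↦4, w↦4}, K=[let p :: subR]>
14. <C=(if0 p then 1 else -4), E={p↦7, w↦4}, K=[subR]>
15. <C=p, E={p↦7, w↦4}, K=[if0 :: subR]>
16. <C=-4, E={p↦7, w↦4}, K=[subR]>
17. <C=-4, E=∅, K=[subL(-4)]>
→ final value 0

Answer: 0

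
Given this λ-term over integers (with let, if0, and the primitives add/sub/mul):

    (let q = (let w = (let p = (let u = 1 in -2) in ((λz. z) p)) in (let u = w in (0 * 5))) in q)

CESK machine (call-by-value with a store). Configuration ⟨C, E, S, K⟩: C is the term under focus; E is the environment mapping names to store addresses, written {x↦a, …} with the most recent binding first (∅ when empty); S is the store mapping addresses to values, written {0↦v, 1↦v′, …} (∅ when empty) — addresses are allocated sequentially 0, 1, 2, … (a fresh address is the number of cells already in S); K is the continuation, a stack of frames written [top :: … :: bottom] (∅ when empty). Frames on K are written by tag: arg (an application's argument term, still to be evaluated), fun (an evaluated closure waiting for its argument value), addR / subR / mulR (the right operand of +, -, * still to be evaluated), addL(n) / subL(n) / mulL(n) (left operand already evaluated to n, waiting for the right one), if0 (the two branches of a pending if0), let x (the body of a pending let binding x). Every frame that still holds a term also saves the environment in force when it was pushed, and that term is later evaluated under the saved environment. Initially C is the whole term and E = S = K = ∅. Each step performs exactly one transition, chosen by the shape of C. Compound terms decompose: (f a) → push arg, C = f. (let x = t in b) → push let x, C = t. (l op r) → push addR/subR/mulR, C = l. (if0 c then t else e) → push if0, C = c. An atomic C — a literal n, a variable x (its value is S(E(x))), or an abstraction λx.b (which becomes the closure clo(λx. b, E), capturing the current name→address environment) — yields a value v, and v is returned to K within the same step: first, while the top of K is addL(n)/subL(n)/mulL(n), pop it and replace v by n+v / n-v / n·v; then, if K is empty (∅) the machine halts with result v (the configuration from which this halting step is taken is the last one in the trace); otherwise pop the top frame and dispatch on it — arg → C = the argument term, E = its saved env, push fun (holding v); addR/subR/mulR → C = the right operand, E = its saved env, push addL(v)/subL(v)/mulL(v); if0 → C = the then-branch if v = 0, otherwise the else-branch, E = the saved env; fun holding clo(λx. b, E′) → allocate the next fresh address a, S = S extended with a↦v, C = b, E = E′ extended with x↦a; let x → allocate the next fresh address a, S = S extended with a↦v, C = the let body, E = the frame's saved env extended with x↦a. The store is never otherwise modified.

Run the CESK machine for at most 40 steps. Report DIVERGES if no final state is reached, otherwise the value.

Answer: 0

Derivation:
[0] <C=(let q = (let w = (let p = (let u = 1 in -2) in ((λz. z) p)) in (let u = w in (0 * 5))) in q), E=∅, S=∅, K=∅>
[1] <C=(let w = (let p = (let u = 1 in -2) in ((λz. z) p)) in (let u = w in (0 * 5))), E=∅, S=∅, K=[let q]>
[2] <C=(let p = (let u = 1 in -2) in ((λz. z) p)), E=∅, S=∅, K=[let w :: let q]>
[3] <C=(let u = 1 in -2), E=∅, S=∅, K=[let p :: let w :: let q]>
[4] <C=1, E=∅, S=∅, K=[let u :: let p :: let w :: let q]>
[5] <C=-2, E={u↦0}, S={0↦1}, K=[let p :: let w :: let q]>
[6] <C=((λz. z) p), E={p↦1}, S={0↦1, 1↦-2}, K=[let w :: let q]>
[7] <C=(λz. z), E={p↦1}, S={0↦1, 1↦-2}, K=[arg :: let w :: let q]>
[8] <C=p, E={p↦1}, S={0↦1, 1↦-2}, K=[fun :: let w :: let q]>
[9] <C=z, E={z↦2, p↦1}, S={0↦1, 1↦-2, 2↦-2}, K=[let w :: let q]>
[10] <C=(let u = w in (0 * 5)), E={w↦3}, S={0↦1, 1↦-2, 2↦-2, 3↦-2}, K=[let q]>
[11] <C=w, E={w↦3}, S={0↦1, 1↦-2, 2↦-2, 3↦-2}, K=[let u :: let q]>
[12] <C=(0 * 5), E={u↦4, w↦3}, S={0↦1, 1↦-2, 2↦-2, 3↦-2, 4↦-2}, K=[let q]>
[13] <C=0, E={u↦4, w↦3}, S={0↦1, 1↦-2, 2↦-2, 3↦-2, 4↦-2}, K=[mulR :: let q]>
[14] <C=5, E={u↦4, w↦3}, S={0↦1, 1↦-2, 2↦-2, 3↦-2, 4↦-2}, K=[mulL(0) :: let q]>
[15] <C=q, E={q↦5}, S={0↦1, 1↦-2, 2↦-2, 3↦-2, 4↦-2, 5↦0}, K=∅>
→ final value 0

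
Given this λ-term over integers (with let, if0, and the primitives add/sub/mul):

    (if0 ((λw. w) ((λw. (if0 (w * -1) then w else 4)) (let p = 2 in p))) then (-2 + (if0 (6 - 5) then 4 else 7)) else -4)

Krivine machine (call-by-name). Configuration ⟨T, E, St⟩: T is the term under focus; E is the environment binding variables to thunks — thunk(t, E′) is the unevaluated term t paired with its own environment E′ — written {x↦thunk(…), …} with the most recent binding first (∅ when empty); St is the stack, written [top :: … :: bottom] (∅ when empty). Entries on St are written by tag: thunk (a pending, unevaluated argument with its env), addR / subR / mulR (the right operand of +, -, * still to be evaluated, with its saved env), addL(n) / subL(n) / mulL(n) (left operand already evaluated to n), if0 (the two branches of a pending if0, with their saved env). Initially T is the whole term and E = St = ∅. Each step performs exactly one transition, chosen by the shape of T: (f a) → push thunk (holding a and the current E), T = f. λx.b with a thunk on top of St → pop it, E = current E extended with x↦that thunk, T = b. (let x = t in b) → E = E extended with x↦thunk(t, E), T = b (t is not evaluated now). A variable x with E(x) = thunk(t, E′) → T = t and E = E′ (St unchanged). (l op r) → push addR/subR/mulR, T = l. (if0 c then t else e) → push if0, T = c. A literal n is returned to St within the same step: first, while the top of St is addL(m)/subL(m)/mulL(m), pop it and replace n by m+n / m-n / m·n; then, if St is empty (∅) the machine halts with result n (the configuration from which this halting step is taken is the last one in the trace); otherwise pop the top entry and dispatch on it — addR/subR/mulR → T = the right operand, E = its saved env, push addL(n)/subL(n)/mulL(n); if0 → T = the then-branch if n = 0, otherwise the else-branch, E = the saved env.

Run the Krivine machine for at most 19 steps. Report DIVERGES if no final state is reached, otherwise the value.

[0] ⟨T=(if0 ((λw. w) ((λw. (if0 (w * -1) then w else 4)) (let p = 2 in p))) then (-2 + (if0 (6 - 5) then 4 else 7)) else -4); E=∅; St=∅⟩
[1] ⟨T=((λw. w) ((λw. (if0 (w * -1) then w else 4)) (let p = 2 in p))); E=∅; St=[if0]⟩
[2] ⟨T=(λw. w); E=∅; St=[thunk :: if0]⟩
[3] ⟨T=w; E={w↦thunk(((λw. (if0 (w * -1) then w else 4)) (let p = 2 in p)), ∅)}; St=[if0]⟩
[4] ⟨T=((λw. (if0 (w * -1) then w else 4)) (let p = 2 in p)); E=∅; St=[if0]⟩
[5] ⟨T=(λw. (if0 (w * -1) then w else 4)); E=∅; St=[thunk :: if0]⟩
[6] ⟨T=(if0 (w * -1) then w else 4); E={w↦thunk((let p = 2 in p), ∅)}; St=[if0]⟩
[7] ⟨T=(w * -1); E={w↦thunk((let p = 2 in p), ∅)}; St=[if0 :: if0]⟩
[8] ⟨T=w; E={w↦thunk((let p = 2 in p), ∅)}; St=[mulR :: if0 :: if0]⟩
[9] ⟨T=(let p = 2 in p); E=∅; St=[mulR :: if0 :: if0]⟩
[10] ⟨T=p; E={p↦thunk(2, ∅)}; St=[mulR :: if0 :: if0]⟩
[11] ⟨T=2; E=∅; St=[mulR :: if0 :: if0]⟩
[12] ⟨T=-1; E={w↦thunk((let p = 2 in p), ∅)}; St=[mulL(2) :: if0 :: if0]⟩
[13] ⟨T=4; E={w↦thunk((let p = 2 in p), ∅)}; St=[if0]⟩
[14] ⟨T=-4; E=∅; St=∅⟩
→ final value -4

Answer: -4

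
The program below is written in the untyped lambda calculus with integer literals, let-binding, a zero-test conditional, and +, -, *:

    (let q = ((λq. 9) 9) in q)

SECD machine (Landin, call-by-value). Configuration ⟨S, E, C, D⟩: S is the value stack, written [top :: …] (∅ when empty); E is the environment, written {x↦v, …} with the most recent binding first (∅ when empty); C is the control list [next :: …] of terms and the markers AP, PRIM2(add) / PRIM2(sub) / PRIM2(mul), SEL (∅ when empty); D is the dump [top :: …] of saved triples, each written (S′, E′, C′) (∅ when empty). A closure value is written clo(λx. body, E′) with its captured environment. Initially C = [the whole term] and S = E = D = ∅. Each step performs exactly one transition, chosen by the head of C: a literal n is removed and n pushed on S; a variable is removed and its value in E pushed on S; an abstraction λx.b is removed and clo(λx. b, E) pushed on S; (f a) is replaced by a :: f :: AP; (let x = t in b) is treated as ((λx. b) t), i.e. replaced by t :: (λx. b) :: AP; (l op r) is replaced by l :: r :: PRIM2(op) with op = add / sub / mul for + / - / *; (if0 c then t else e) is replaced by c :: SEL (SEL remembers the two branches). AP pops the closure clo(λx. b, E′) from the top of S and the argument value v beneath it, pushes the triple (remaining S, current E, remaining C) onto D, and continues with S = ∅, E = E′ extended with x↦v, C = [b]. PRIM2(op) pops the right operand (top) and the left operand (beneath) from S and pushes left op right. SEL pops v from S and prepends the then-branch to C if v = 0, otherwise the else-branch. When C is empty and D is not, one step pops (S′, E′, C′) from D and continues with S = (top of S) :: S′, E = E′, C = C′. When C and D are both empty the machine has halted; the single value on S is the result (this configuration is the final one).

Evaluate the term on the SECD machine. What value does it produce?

0. <S=∅, E=∅, C=[(let q = ((λq. 9) 9) in q)], D=∅>
1. <S=∅, E=∅, C=[((λq. 9) 9) :: (λq. q) :: AP], D=∅>
2. <S=∅, E=∅, C=[9 :: (λq. 9) :: AP :: (λq. q) :: AP], D=∅>
3. <S=[9], E=∅, C=[(λq. 9) :: AP :: (λq. q) :: AP], D=∅>
4. <S=[clo(λq. 9, ∅) :: 9], E=∅, C=[AP :: (λq. q) :: AP], D=∅>
5. <S=∅, E={q↦9}, C=[9], D=[(∅, ∅, [(λq. q) :: AP])]>
6. <S=[9], E={q↦9}, C=∅, D=[(∅, ∅, [(λq. q) :: AP])]>
7. <S=[9], E=∅, C=[(λq. q) :: AP], D=∅>
8. <S=[clo(λq. q, ∅) :: 9], E=∅, C=[AP], D=∅>
9. <S=∅, E={q↦9}, C=[q], D=[(∅, ∅, ∅)]>
10. <S=[9], E={q↦9}, C=∅, D=[(∅, ∅, ∅)]>
11. <S=[9], E=∅, C=∅, D=∅>
→ final value 9

Answer: 9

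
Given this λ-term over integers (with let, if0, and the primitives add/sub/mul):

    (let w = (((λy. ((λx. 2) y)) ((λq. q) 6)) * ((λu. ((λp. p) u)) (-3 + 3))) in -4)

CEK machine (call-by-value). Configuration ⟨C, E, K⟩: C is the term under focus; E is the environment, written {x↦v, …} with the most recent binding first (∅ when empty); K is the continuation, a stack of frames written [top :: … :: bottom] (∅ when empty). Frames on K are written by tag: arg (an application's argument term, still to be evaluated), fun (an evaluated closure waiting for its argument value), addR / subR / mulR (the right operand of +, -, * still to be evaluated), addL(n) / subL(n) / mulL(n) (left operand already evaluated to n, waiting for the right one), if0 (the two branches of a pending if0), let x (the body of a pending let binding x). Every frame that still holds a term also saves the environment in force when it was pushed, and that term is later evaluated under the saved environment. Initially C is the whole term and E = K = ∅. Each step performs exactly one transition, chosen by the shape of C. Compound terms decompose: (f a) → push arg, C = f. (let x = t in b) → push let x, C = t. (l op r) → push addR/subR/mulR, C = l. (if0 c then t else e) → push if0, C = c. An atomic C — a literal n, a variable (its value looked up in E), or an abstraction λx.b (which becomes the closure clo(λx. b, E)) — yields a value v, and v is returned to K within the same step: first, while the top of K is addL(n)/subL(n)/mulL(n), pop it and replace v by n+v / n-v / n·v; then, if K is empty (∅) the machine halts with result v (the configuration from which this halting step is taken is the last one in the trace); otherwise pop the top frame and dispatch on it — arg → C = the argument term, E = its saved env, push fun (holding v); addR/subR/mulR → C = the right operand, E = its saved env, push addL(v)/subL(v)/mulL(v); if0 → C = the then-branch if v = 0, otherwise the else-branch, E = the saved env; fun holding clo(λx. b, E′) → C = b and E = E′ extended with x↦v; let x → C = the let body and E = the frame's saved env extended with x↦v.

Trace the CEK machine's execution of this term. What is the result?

t=0: <C=(let w = (((λy. ((λx. 2) y)) ((λq. q) 6)) * ((λu. ((λp. p) u)) (-3 + 3))) in -4), E=∅, K=∅>
t=1: <C=(((λy. ((λx. 2) y)) ((λq. q) 6)) * ((λu. ((λp. p) u)) (-3 + 3))), E=∅, K=[let w]>
t=2: <C=((λy. ((λx. 2) y)) ((λq. q) 6)), E=∅, K=[mulR :: let w]>
t=3: <C=(λy. ((λx. 2) y)), E=∅, K=[arg :: mulR :: let w]>
t=4: <C=((λq. q) 6), E=∅, K=[fun :: mulR :: let w]>
t=5: <C=(λq. q), E=∅, K=[arg :: fun :: mulR :: let w]>
t=6: <C=6, E=∅, K=[fun :: fun :: mulR :: let w]>
t=7: <C=q, E={q↦6}, K=[fun :: mulR :: let w]>
t=8: <C=((λx. 2) y), E={y↦6}, K=[mulR :: let w]>
t=9: <C=(λx. 2), E={y↦6}, K=[arg :: mulR :: let w]>
t=10: <C=y, E={y↦6}, K=[fun :: mulR :: let w]>
t=11: <C=2, E={x↦6, y↦6}, K=[mulR :: let w]>
t=12: <C=((λu. ((λp. p) u)) (-3 + 3)), E=∅, K=[mulL(2) :: let w]>
t=13: <C=(λu. ((λp. p) u)), E=∅, K=[arg :: mulL(2) :: let w]>
t=14: <C=(-3 + 3), E=∅, K=[fun :: mulL(2) :: let w]>
t=15: <C=-3, E=∅, K=[addR :: fun :: mulL(2) :: let w]>
t=16: <C=3, E=∅, K=[addL(-3) :: fun :: mulL(2) :: let w]>
t=17: <C=((λp. p) u), E={u↦0}, K=[mulL(2) :: let w]>
t=18: <C=(λp. p), E={u↦0}, K=[arg :: mulL(2) :: let w]>
t=19: <C=u, E={u↦0}, K=[fun :: mulL(2) :: let w]>
t=20: <C=p, E={p↦0, u↦0}, K=[mulL(2) :: let w]>
t=21: <C=-4, E={w↦0}, K=∅>
→ final value -4

Answer: -4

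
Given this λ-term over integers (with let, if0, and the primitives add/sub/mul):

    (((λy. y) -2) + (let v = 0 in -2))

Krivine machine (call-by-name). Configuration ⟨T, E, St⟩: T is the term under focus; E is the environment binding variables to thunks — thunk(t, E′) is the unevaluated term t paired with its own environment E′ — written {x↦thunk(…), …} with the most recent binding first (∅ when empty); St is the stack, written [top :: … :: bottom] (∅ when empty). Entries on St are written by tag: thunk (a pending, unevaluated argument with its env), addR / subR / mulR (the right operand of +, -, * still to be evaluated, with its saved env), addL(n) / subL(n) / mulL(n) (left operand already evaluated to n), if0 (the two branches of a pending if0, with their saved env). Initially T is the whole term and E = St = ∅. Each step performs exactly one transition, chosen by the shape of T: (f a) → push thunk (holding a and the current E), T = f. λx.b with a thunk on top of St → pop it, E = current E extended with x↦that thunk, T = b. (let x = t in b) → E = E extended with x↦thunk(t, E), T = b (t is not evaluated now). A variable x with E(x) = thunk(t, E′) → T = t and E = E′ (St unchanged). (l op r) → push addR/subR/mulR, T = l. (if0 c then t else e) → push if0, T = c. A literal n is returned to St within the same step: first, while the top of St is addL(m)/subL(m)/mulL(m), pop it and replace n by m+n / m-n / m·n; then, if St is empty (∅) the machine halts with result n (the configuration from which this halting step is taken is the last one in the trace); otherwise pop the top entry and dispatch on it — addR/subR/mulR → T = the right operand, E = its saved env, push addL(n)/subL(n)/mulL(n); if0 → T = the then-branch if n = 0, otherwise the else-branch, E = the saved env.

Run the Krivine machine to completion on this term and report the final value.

0. [T=(((λy. y) -2) + (let v = 0 in -2)) | E=∅ | St=∅]
1. [T=((λy. y) -2) | E=∅ | St=[addR]]
2. [T=(λy. y) | E=∅ | St=[thunk :: addR]]
3. [T=y | E={y↦thunk(-2, ∅)} | St=[addR]]
4. [T=-2 | E=∅ | St=[addR]]
5. [T=(let v = 0 in -2) | E=∅ | St=[addL(-2)]]
6. [T=-2 | E={v↦thunk(0, ∅)} | St=[addL(-2)]]
→ final value -4

Answer: -4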